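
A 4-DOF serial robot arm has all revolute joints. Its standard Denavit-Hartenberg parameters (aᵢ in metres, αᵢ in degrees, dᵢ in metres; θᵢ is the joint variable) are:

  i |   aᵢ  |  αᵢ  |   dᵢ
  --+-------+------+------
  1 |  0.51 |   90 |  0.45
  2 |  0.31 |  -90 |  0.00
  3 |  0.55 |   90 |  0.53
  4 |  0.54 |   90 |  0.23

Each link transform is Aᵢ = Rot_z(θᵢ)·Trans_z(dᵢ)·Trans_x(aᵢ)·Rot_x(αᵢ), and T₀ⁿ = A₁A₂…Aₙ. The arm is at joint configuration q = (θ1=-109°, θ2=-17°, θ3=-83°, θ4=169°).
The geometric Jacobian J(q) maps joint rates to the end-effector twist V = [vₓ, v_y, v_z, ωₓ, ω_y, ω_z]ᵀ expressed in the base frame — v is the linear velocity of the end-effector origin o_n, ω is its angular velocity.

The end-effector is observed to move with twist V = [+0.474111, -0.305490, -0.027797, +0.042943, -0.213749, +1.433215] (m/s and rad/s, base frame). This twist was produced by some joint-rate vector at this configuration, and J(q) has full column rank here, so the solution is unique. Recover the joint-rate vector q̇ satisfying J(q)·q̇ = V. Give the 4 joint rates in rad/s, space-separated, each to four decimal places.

o_n = [-0.2977, -0.7177, 1.0308]
J₁: ẑ×o_n = [0.7177, -0.2977, 0.0000], ω = ẑ
J2: z=[-0.9455, 0.3256, 0.0000] o=[-0.1660, -0.4822, 0.4500] → [0.1891, 0.5491, 0.2655, -0.9455, 0.3256, 0.0000]
J3: z=[-0.0952, -0.2764, 0.9563] o=[-0.2626, -0.7625, 0.3594] → [-0.2284, 0.0303, -0.0140, -0.0952, -0.2764, 0.9563]
J4: z=[0.1938, 0.9371, 0.2902] o=[-0.8500, -0.7919, 0.8466] → [0.1511, 0.1246, -0.5032, 0.1938, 0.9371, 0.2902]
q̇ = J⁺·V = [0.8790, -0.1080, 0.5850, -0.0180]

0.8790 -0.1080 0.5850 -0.0180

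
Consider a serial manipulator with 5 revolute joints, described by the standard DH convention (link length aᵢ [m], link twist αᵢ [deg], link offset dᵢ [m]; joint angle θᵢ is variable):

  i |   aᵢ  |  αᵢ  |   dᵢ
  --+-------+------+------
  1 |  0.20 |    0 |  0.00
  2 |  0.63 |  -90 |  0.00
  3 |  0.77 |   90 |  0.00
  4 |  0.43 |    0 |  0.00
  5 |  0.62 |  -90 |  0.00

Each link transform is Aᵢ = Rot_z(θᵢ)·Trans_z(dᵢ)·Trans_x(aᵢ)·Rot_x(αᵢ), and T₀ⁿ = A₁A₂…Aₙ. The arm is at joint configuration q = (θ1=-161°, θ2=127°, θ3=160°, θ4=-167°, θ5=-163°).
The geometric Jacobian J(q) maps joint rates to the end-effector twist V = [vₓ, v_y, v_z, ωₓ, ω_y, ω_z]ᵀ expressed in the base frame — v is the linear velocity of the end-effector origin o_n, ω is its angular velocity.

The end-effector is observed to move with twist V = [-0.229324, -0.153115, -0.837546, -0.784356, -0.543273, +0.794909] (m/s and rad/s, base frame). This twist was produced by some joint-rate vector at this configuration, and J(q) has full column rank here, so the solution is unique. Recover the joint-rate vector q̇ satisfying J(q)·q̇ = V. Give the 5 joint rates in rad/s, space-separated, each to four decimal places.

-0.9070 0.7500 -0.8890 -0.3520 -0.6610

o_n = [-0.2393, 0.2260, -0.3037]
J₁: ẑ×o_n = [-0.2260, -0.2393, 0.0000], ω = ẑ
J2: z=[0.0000, 0.0000, 1.0000] o=[-0.1891, -0.0651, 0.0000] → [-0.2911, -0.0502, 0.0000, 0.0000, 0.0000, 1.0000]
J3: z=[0.5592, 0.8290, 0.0000] o=[0.3332, -0.4174, 0.0000] → [-0.2518, 0.1698, 0.8344, 0.5592, 0.8290, 0.0000]
J4: z=[0.2835, -0.1913, -0.9397] o=[-0.2667, -0.0128, -0.2634] → [0.2321, -0.0143, 0.0729, 0.2835, -0.1913, -0.9397]
J5: z=[0.2835, -0.1913, -0.9397] o=[0.0056, -0.3131, -0.1201] → [0.5418, 0.2822, 0.1060, 0.2835, -0.1913, -0.9397]
q̇ = J⁺·V = [-0.9070, 0.7500, -0.8890, -0.3520, -0.6610]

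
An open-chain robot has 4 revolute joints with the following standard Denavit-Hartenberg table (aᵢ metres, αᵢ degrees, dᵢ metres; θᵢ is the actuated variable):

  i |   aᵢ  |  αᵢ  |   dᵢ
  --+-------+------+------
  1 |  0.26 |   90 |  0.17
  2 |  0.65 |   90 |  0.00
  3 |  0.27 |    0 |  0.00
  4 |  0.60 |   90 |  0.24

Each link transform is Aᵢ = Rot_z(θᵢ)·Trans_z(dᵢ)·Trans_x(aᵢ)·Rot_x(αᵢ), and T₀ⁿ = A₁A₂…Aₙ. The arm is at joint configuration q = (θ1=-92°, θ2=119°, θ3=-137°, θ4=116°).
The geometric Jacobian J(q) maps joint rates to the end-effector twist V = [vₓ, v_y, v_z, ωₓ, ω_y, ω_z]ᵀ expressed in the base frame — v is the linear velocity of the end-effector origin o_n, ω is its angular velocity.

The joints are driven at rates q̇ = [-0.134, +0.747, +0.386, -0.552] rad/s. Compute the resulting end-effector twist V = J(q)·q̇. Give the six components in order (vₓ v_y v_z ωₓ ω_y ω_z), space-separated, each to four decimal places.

0.1968 0.7058 -0.1790 -0.7415 0.1712 -0.2145

o_n = [0.3997, 0.0071, 1.1721]
J₁: ẑ×o_n = [-0.0071, 0.3997, 0.0000], ω = ẑ
J2: z=[-0.9994, 0.0349, 0.0000] o=[-0.0091, -0.2598, 0.1700] → [0.0350, 1.0015, -0.2810, -0.9994, 0.0349, 0.0000]
J3: z=[-0.0305, -0.8741, 0.4848] o=[0.0019, 0.0551, 0.7385] → [-0.3557, 0.2061, 0.3491, -0.0305, -0.8741, 0.4848]
J4: z=[-0.0305, -0.8741, 0.4848] o=[0.1826, -0.0470, 0.5658] → [-0.5562, 0.1237, 0.1881, -0.0305, -0.8741, 0.4848]
V = J·q̇ = [0.1968, 0.7058, -0.1790, -0.7415, 0.1712, -0.2145]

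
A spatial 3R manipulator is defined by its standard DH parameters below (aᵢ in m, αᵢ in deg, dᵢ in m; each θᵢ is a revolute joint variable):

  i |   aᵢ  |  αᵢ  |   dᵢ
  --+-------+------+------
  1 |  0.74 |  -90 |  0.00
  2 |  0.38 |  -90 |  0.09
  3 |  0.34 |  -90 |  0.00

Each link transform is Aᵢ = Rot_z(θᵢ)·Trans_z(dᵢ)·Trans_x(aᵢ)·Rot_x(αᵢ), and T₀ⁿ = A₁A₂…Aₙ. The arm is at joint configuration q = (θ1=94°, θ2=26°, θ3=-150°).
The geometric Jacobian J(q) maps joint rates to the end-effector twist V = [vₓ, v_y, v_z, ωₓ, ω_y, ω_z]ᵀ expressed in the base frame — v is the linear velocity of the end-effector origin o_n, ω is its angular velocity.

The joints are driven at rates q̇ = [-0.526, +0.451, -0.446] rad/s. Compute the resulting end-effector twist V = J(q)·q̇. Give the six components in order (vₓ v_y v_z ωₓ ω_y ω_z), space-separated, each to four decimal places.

o_n = [-0.3164, 0.7968, -0.0375]
J₁: ẑ×o_n = [-0.7968, -0.3164, 0.0000], ω = ẑ
J2: z=[-0.9976, -0.0698, 0.0000] o=[-0.0516, 0.7382, 0.0000] → [0.0026, -0.0374, -0.0769, -0.9976, -0.0698, 0.0000]
J3: z=[0.0306, -0.4373, -0.8988] o=[-0.1652, 1.0726, -0.1666] → [-0.3044, 0.1319, -0.0745, 0.0306, -0.4373, -0.8988]
V = J·q̇ = [0.5560, 0.0907, -0.0014, -0.4635, 0.1636, -0.1251]

0.5560 0.0907 -0.0014 -0.4635 0.1636 -0.1251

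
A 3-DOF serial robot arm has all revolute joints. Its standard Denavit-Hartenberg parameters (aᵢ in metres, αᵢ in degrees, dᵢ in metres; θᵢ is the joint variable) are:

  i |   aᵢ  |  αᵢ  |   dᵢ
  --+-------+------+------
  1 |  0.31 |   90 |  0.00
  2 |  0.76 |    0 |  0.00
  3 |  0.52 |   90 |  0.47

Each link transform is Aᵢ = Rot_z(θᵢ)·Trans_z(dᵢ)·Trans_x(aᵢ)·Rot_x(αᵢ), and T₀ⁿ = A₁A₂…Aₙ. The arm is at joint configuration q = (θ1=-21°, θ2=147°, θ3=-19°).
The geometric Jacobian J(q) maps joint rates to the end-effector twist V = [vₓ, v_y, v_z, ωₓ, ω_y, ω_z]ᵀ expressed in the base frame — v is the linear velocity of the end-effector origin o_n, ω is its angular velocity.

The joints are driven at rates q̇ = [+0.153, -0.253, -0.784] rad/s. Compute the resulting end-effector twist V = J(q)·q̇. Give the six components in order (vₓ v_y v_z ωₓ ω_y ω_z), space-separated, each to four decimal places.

o_n = [-0.7730, -0.2067, 0.8237]
J₁: ẑ×o_n = [0.2067, -0.7730, 0.0000], ω = ẑ
J2: z=[-0.3584, -0.9336, 0.0000] o=[0.2894, -0.1111, 0.0000] → [-0.7690, 0.2952, -0.9575, -0.3584, -0.9336, 0.0000]
J3: z=[-0.3584, -0.9336, 0.0000] o=[-0.3056, 0.1173, 0.4139] → [-0.3825, 0.1468, -0.3201, -0.3584, -0.9336, 0.0000]
V = J·q̇ = [0.5261, -0.3081, 0.4932, 0.3716, 0.9681, 0.1530]

0.5261 -0.3081 0.4932 0.3716 0.9681 0.1530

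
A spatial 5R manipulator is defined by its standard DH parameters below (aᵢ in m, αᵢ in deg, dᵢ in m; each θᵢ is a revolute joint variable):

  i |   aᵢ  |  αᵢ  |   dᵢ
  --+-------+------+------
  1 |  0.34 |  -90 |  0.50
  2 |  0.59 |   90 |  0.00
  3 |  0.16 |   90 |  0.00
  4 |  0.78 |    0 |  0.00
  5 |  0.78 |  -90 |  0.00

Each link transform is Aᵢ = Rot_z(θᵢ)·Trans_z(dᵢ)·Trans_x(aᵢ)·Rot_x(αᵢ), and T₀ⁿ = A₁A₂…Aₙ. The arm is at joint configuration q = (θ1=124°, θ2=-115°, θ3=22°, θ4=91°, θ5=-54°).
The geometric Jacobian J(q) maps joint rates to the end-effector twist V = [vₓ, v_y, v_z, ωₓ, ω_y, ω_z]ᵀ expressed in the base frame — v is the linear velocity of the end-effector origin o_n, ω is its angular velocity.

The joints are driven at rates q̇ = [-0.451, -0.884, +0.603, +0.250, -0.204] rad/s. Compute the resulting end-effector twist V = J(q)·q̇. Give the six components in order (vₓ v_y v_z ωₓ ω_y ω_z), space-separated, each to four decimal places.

-0.6170 -0.7926 -1.8380 1.0779 0.0591 -0.6902

o_n = [0.5121, -1.2746, 1.1532]
J₁: ẑ×o_n = [1.2746, 0.5121, -0.0000], ω = ẑ
J2: z=[-0.8290, -0.5592, 0.0000] o=[-0.1901, 0.2819, 0.5000] → [-0.3653, 0.5415, 1.6830, -0.8290, -0.5592, 0.0000]
J3: z=[0.5068, -0.7514, -0.4226] o=[-0.0507, 0.0752, 1.0347] → [-0.6595, -0.2979, -0.2612, 0.5068, -0.7514, -0.4226]
J4: z=[0.8572, 0.3872, 0.3395] o=[-0.0653, -0.0103, 1.1692] → [0.4230, 0.2097, -1.3073, 0.8572, 0.3872, 0.3395]
J5: z=[0.8572, 0.3872, 0.3395] o=[0.3312, -0.5890, 0.8281] → [0.3586, -0.2172, -0.6577, 0.8572, 0.3872, 0.3395]
V = J·q̇ = [-0.6170, -0.7926, -1.8380, 1.0779, 0.0591, -0.6902]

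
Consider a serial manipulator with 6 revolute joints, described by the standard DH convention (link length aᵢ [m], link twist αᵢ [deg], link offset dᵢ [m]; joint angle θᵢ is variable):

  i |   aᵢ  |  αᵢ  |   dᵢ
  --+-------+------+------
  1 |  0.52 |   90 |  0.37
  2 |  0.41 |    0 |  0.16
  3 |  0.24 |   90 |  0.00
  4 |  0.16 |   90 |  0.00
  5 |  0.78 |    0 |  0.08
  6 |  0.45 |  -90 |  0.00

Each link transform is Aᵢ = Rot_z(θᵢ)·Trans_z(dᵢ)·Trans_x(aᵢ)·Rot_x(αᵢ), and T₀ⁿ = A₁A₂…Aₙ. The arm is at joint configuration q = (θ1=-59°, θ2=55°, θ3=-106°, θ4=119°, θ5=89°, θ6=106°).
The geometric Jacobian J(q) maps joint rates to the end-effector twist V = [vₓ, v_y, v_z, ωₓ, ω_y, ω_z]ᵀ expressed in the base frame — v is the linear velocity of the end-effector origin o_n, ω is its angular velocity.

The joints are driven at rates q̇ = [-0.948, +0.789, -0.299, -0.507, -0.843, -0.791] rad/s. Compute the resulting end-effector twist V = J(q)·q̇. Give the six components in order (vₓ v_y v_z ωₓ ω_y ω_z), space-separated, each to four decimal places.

-0.9980 0.1146 -0.1215 -0.0013 0.5888 0.4817

o_n = [0.2902, -0.4256, -0.0509]
J₁: ẑ×o_n = [0.4256, 0.2902, -0.0000], ω = ẑ
J2: z=[-0.8572, -0.5150, 0.0000] o=[0.2678, -0.4457, 0.3700] → [0.2168, -0.3608, -0.0057, -0.8572, -0.5150, 0.0000]
J3: z=[-0.8572, -0.5150, 0.0000] o=[0.2518, -0.7297, 0.7059] → [0.3898, -0.6487, -0.2409, -0.8572, -0.5150, 0.0000]
J4: z=[-0.4003, 0.6661, -0.6293] o=[0.3296, -0.8592, 0.5193] → [-0.1070, -0.2035, -0.1473, -0.4003, 0.6661, -0.6293]
J5: z=[-0.1321, -0.7215, -0.6797] o=[0.1845, -0.8894, 0.5796] → [0.7701, -0.1551, 0.0150, -0.1321, -0.7215, -0.6797]
J6: z=[-0.1321, -0.7215, -0.6797] o=[-0.1506, -0.4302, 0.0396] → [0.0684, -0.3116, 0.3174, -0.1321, -0.7215, -0.6797]
V = J·q̇ = [-0.9980, 0.1146, -0.1215, -0.0013, 0.5888, 0.4817]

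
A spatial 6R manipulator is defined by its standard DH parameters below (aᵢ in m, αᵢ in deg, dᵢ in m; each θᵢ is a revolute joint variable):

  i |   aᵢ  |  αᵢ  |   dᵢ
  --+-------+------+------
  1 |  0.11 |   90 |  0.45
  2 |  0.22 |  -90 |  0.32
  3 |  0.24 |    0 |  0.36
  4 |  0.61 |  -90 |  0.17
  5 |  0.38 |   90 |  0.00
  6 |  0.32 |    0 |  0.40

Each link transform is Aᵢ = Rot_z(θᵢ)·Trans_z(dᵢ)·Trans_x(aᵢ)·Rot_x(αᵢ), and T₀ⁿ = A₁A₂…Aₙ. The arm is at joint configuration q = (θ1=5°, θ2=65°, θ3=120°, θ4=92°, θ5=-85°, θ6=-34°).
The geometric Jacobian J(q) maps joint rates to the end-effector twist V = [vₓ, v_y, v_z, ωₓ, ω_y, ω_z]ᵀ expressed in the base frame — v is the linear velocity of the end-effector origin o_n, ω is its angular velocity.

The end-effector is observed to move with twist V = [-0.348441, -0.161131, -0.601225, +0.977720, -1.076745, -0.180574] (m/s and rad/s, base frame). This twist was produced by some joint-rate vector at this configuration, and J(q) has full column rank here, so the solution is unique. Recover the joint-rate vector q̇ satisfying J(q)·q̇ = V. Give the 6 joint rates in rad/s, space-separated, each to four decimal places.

o_n = [-1.0653, -0.1959, 0.7593]
J₁: ẑ×o_n = [0.1959, -1.0653, 0.0000], ω = ẑ
J2: z=[0.0872, -0.9962, 0.0000] o=[0.1096, 0.0096, 0.4500] → [-0.3081, -0.0270, -1.1883, 0.0872, -0.9962, 0.0000]
J3: z=[-0.9029, -0.0790, 0.4226] o=[0.2301, -0.3011, 0.6494] → [-0.0531, -0.4482, -0.1973, -0.9029, -0.0790, 0.4226]
J4: z=[-0.9029, -0.0790, 0.4226] o=[-0.1636, -0.1269, 0.6928] → [0.0239, -0.3210, -0.0089, -0.9029, -0.0790, 0.4226]
J5: z=[0.2970, -0.8253, 0.4803] o=[-0.5067, -0.4814, 0.2958] → [-0.5197, -0.4060, -0.3762, 0.2970, -0.8253, 0.4803]
J6: z=[0.2310, 0.5501, 0.8025] o=[-0.8588, -0.5298, 0.4303] → [-0.0870, -0.2417, 0.1908, 0.2310, 0.5501, 0.8025]
q̇ = J⁺·V = [0.3130, 0.2370, -0.2990, -0.6590, 0.7410, -0.5540]

0.3130 0.2370 -0.2990 -0.6590 0.7410 -0.5540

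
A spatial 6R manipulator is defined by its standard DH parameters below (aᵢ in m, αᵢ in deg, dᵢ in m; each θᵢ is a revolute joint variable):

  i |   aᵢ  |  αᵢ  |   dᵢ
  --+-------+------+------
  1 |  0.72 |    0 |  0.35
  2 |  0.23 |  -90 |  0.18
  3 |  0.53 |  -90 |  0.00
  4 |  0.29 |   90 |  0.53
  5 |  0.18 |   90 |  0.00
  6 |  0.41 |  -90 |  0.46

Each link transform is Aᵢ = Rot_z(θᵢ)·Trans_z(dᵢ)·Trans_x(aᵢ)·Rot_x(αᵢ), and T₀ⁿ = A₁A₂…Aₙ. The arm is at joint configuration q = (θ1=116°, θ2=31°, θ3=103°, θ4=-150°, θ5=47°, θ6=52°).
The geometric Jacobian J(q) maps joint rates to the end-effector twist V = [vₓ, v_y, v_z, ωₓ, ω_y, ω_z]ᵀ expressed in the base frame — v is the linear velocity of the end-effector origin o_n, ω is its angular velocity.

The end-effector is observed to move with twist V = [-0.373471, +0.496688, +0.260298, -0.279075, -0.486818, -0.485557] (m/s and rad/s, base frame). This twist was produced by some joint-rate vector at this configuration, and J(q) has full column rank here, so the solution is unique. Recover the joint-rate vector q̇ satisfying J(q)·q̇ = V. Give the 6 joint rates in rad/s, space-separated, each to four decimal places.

o_n = [-0.2529, 0.3907, 1.0682]
J₁: ẑ×o_n = [-0.3907, -0.2529, 0.0000], ω = ẑ
J2: z=[0.0000, 0.0000, 1.0000] o=[-0.3156, 0.6471, 0.3500] → [0.2564, 0.0628, -0.0000, 0.0000, 0.0000, 1.0000]
J3: z=[-0.5446, -0.8387, 0.0000] o=[-0.5085, 0.7724, 0.5300] → [-0.4514, 0.2931, 0.4223, -0.5446, -0.8387, 0.0000]
J4: z=[0.8172, -0.5307, 0.2250] o=[-0.4085, 0.7075, 0.0136] → [-0.4884, -0.8268, -0.1762, 0.8172, -0.5307, 0.2250]
J5: z=[0.3773, 0.7876, 0.4872] o=[-0.1018, 0.3354, 0.3775] → [0.5170, -0.3342, 0.1399, 0.3773, 0.7876, 0.4872]
J6: z=[-0.8760, 0.1328, 0.4637] o=[-0.0477, 0.2271, 0.5107] → [-0.0018, 0.3932, -0.1161, -0.8760, 0.1328, 0.4637]
q̇ = J⁺·V = [0.6680, -0.1100, 0.2380, -0.8810, -0.7910, -0.9920]

0.6680 -0.1100 0.2380 -0.8810 -0.7910 -0.9920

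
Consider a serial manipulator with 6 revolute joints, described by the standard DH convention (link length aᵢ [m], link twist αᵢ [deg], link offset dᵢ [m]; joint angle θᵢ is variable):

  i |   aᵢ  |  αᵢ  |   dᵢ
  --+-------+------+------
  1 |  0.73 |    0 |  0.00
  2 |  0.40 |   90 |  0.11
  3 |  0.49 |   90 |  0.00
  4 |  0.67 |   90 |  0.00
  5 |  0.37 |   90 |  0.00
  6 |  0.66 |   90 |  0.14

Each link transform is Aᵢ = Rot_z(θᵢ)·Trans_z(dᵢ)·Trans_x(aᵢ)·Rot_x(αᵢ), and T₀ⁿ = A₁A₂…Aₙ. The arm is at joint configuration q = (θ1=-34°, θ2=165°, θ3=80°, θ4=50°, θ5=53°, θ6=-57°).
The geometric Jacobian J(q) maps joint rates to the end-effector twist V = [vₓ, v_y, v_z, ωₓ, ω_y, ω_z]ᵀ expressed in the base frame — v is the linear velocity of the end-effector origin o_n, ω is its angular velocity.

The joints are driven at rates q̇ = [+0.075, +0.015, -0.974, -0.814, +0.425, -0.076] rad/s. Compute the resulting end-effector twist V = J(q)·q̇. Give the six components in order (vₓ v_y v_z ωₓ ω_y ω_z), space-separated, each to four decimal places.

o_n = [0.8982, 1.2225, 0.8612]
J₁: ẑ×o_n = [-1.2225, 0.8982, 0.0000], ω = ẑ
J2: z=[0.0000, 0.0000, 1.0000] o=[0.6052, -0.4082, 0.0000] → [-1.6307, 0.2930, 0.0000, 0.0000, 0.0000, 1.0000]
J3: z=[0.7547, 0.6561, 0.0000] o=[0.3428, -0.1063, 0.1100] → [0.4929, -0.5670, 0.6385, 0.7547, 0.6561, 0.0000]
J4: z=[-0.6461, 0.7432, -0.1736] o=[0.2870, -0.0421, 0.5926] → [0.4193, 0.0674, -1.2714, -0.6461, 0.7432, -0.1736]
J5: z=[-0.5724, -0.3213, 0.7544] o=[0.6252, 0.3511, 1.0167] → [-0.6075, 0.1170, -0.4111, -0.5724, -0.3213, 0.7544]
J6: z=[0.7921, 0.0214, 0.6101] o=[0.5468, 0.7013, 1.1063] → [-0.3232, 0.4085, 0.4053, 0.7921, 0.0214, 0.6101]
V = J·q̇ = [-1.1711, 0.5877, 0.2075, -0.5126, -1.3822, 0.5056]

-1.1711 0.5877 0.2075 -0.5126 -1.3822 0.5056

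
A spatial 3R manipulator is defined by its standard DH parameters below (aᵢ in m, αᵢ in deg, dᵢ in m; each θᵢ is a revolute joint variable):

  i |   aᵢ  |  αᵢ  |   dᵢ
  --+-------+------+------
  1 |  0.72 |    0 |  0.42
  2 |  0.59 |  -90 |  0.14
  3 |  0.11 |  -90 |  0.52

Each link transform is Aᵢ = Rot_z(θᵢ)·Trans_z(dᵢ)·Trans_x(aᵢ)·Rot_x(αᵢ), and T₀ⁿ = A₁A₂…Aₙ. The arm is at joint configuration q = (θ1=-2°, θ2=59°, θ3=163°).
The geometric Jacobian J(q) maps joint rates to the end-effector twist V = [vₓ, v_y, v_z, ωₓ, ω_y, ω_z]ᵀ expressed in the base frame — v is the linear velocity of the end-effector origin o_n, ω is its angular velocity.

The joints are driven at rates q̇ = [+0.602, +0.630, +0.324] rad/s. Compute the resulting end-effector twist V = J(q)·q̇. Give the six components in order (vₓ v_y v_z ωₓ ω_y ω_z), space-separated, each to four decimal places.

-0.8404 0.2125 0.0341 -0.2717 0.1765 1.2320

o_n = [0.5475, 0.6647, 0.5278]
J₁: ẑ×o_n = [-0.6647, 0.5475, 0.0000], ω = ẑ
J2: z=[0.0000, 0.0000, 1.0000] o=[0.7196, -0.0251, 0.4200] → [-0.6898, -0.1721, 0.0000, 0.0000, 0.0000, 1.0000]
J3: z=[-0.8387, 0.5446, 0.0000] o=[1.0409, 0.4697, 0.5600] → [-0.0175, -0.0270, 0.1052, -0.8387, 0.5446, 0.0000]
V = J·q̇ = [-0.8404, 0.2125, 0.0341, -0.2717, 0.1765, 1.2320]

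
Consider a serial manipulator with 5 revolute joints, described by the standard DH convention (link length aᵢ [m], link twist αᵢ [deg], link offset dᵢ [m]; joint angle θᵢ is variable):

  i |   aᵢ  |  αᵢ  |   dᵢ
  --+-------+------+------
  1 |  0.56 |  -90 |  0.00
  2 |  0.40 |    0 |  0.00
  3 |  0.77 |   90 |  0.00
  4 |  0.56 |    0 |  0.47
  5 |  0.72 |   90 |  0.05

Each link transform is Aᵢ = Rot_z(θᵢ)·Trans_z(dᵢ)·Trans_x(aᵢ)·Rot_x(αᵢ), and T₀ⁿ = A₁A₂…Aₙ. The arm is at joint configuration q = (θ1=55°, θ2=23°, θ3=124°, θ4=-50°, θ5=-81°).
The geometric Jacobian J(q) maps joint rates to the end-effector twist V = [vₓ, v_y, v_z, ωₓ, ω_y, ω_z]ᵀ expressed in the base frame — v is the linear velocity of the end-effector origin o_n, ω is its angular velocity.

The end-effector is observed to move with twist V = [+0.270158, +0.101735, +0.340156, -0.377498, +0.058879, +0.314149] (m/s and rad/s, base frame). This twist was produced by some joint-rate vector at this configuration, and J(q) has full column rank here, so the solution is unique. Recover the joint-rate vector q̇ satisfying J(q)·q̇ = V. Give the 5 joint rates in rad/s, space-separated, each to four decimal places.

o_n = [1.1750, -0.0172, -0.9506]
J₁: ẑ×o_n = [0.0172, 1.1750, -0.0000], ω = ẑ
J2: z=[-0.8192, 0.5736, 0.0000] o=[0.3212, 0.4587, 0.0000] → [-0.5452, -0.7786, -0.0999, -0.8192, 0.5736, 0.0000]
J3: z=[-0.8192, 0.5736, 0.0000] o=[0.5324, 0.7603, -0.1563] → [-0.4556, -0.6506, 0.2683, -0.8192, 0.5736, 0.0000]
J4: z=[0.3124, 0.4461, -0.8387] o=[0.1620, 0.2313, -0.5757] → [-0.3757, -0.7325, -0.5296, 0.3124, 0.4461, -0.8387]
J5: z=[0.3124, 0.4461, -0.8387] o=[0.4871, -0.0523, -1.1659] → [0.1255, -0.6442, -0.2960, 0.3124, 0.4461, -0.8387]
q̇ = J⁺·V = [0.0550, 0.1830, 0.1600, -0.9590, 0.6500]

0.0550 0.1830 0.1600 -0.9590 0.6500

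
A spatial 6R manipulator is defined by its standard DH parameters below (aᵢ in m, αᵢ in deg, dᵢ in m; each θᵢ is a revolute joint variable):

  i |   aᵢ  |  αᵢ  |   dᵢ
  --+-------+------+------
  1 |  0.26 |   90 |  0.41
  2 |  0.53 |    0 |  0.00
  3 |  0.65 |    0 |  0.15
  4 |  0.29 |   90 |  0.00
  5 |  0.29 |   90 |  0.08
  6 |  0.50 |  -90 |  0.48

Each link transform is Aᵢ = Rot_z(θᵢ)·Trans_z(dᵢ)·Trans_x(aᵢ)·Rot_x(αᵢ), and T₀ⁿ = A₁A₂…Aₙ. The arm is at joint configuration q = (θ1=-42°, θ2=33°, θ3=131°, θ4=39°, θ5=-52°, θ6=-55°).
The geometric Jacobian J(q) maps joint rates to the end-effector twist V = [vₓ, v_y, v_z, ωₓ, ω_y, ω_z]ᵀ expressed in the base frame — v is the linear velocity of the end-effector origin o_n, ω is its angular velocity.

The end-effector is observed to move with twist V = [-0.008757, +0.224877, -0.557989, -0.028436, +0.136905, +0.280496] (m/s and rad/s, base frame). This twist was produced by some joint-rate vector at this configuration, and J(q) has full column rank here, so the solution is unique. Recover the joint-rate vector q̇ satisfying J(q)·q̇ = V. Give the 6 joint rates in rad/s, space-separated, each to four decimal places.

o_n = [0.3739, 0.4708, 0.4702]
J₁: ẑ×o_n = [-0.4708, 0.3739, 0.0000], ω = ẑ
J2: z=[-0.6691, -0.7431, 0.0000] o=[0.1932, -0.1740, 0.4100] → [-0.0447, 0.0403, -0.2972, -0.6691, -0.7431, 0.0000]
J3: z=[-0.6691, -0.7431, 0.0000] o=[0.5235, -0.4714, 0.6987] → [0.1698, -0.1529, -0.7417, -0.6691, -0.7431, 0.0000]
J4: z=[-0.6691, -0.7431, 0.0000] o=[-0.0412, -0.1648, 0.8778] → [0.3029, -0.2728, -0.1169, -0.6691, -0.7431, 0.0000]
J5: z=[-0.2904, 0.2615, 0.9205] o=[-0.2395, 0.0138, 0.7645] → [-0.4976, 0.4792, -0.2931, -0.2904, 0.2615, 0.9205]
J6: z=[0.9510, -0.0278, 0.3079] o=[-0.2320, 0.3145, 0.7684] → [-0.0398, 0.4701, 0.1655, 0.9510, -0.0278, 0.3079]
q̇ = J⁺·V = [-0.6950, -0.5670, 0.6830, 0.0180, 0.9420, 0.3520]

-0.6950 -0.5670 0.6830 0.0180 0.9420 0.3520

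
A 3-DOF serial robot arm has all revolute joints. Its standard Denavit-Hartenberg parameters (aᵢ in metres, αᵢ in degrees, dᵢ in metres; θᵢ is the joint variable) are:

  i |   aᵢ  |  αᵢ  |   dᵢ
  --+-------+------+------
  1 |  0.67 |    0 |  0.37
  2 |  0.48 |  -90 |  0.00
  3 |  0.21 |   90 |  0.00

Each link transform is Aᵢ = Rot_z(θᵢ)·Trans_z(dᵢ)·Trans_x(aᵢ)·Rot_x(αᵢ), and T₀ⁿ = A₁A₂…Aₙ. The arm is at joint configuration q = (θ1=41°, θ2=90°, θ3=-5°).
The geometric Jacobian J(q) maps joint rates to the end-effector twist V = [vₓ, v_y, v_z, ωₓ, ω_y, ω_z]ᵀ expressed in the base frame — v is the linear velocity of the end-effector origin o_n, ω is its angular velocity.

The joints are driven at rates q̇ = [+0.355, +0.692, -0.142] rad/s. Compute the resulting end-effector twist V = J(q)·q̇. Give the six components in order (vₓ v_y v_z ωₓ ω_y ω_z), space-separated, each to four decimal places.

-0.6989 -0.2959 0.0297 0.1072 0.0932 1.0470

o_n = [0.0535, 0.9597, 0.3883]
J₁: ẑ×o_n = [-0.9597, 0.0535, 0.0000], ω = ẑ
J2: z=[0.0000, 0.0000, 1.0000] o=[0.5057, 0.4396, 0.3700] → [-0.5201, -0.4522, 0.0000, 0.0000, 0.0000, 1.0000]
J3: z=[-0.7547, -0.6561, 0.0000] o=[0.1907, 0.8018, 0.3700] → [-0.0120, 0.0138, -0.2092, -0.7547, -0.6561, 0.0000]
V = J·q̇ = [-0.6989, -0.2959, 0.0297, 0.1072, 0.0932, 1.0470]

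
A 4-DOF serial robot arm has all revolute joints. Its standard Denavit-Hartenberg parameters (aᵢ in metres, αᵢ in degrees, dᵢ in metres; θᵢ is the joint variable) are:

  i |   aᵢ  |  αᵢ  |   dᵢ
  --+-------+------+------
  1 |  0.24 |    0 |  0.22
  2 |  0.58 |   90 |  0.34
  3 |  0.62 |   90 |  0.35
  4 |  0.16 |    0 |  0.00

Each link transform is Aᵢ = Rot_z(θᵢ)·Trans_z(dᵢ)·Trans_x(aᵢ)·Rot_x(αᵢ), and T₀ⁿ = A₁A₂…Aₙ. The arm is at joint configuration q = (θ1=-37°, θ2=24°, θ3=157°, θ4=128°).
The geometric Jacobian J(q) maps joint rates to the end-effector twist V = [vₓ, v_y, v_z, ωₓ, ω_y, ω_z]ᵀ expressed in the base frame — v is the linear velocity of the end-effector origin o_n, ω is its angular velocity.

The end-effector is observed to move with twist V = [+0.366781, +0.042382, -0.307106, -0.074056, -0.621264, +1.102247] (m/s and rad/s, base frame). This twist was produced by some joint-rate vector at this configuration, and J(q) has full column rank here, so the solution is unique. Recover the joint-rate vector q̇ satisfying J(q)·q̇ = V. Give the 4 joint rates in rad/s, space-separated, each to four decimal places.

o_n = [0.1820, -0.6308, 0.7638]
J₁: ẑ×o_n = [0.6308, 0.1820, -0.0000], ω = ẑ
J2: z=[0.0000, 0.0000, 1.0000] o=[0.1917, -0.1444, 0.2200] → [0.4864, -0.0097, 0.0000, 0.0000, 0.0000, 1.0000]
J3: z=[-0.2250, -0.9744, 0.0000] o=[0.7568, -0.2749, 0.5600] → [-0.1985, 0.0458, -0.4800, -0.2250, -0.9744, 0.0000]
J4: z=[0.3807, -0.0879, 0.9205] o=[0.1220, -0.4876, 0.8023] → [0.1352, 0.0699, -0.0493, 0.3807, -0.0879, 0.9205]
q̇ = J⁺·V = [0.0570, 0.8860, 0.6220, 0.1730]

0.0570 0.8860 0.6220 0.1730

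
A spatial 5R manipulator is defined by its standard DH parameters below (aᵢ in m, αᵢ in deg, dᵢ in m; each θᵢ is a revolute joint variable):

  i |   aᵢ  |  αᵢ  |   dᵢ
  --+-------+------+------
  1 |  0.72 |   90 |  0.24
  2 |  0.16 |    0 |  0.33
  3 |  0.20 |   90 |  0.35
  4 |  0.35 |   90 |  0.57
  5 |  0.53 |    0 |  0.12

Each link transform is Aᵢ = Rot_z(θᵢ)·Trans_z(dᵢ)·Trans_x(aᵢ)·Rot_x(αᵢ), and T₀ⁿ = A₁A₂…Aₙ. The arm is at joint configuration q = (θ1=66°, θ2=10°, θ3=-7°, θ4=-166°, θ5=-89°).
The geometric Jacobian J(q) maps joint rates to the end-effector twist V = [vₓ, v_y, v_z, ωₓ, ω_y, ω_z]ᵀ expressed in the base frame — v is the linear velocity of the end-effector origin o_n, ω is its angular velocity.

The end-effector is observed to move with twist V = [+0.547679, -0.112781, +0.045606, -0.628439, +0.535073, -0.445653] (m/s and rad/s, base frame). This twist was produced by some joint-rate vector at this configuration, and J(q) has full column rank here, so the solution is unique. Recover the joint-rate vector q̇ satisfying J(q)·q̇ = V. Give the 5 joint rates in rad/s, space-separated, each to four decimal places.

o_n = [0.9338, 0.3530, 0.2185]
J₁: ẑ×o_n = [-0.3530, 0.9338, 0.0000], ω = ẑ
J2: z=[0.9135, -0.4067, 0.0000] o=[0.2929, 0.6578, 0.2400] → [0.0088, 0.0197, -0.0177, 0.9135, -0.4067, 0.0000]
J3: z=[0.9135, -0.4067, 0.0000] o=[0.6584, 0.6675, 0.2678] → [0.0201, 0.0451, -0.1753, 0.9135, -0.4067, 0.0000]
J4: z=[0.0213, 0.0478, -0.9986] o=[1.0594, 0.7076, 0.2783] → [-0.3570, 0.1267, -0.0015, 0.0213, 0.0478, -0.9986]
J5: z=[0.7881, -0.6154, -0.0127] o=[0.8562, 0.4595, -0.3087] → [-0.3258, -0.4165, -0.0361, 0.7881, -0.6154, -0.0127]
q̇ = J⁺·V = [-0.5490, 0.2450, -0.0810, -0.0910, -0.9850]

-0.5490 0.2450 -0.0810 -0.0910 -0.9850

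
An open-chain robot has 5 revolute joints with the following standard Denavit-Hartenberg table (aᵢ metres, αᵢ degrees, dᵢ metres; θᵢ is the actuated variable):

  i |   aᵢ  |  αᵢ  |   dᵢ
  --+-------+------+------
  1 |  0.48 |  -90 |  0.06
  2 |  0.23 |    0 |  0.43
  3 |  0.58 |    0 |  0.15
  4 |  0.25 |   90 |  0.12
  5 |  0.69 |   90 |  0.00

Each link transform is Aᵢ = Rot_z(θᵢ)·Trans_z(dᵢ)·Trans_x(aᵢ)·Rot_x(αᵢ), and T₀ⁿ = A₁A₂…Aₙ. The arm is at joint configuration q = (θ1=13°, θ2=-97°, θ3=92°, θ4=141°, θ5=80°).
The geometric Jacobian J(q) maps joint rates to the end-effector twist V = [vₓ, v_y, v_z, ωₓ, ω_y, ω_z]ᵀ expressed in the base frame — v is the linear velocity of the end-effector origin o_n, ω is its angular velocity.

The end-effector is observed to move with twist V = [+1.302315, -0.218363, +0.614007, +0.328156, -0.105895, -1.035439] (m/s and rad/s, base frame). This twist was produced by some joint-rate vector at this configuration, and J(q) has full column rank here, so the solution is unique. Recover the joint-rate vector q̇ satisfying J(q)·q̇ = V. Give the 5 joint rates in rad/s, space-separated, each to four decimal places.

-0.7290 0.0030 -0.7990 0.6190 0.4260

o_n = [0.4338, 1.5160, 0.0819]
J₁: ẑ×o_n = [-1.5160, 0.4338, 0.0000], ω = ẑ
J2: z=[-0.2250, 0.9744, 0.0000] o=[0.4677, 0.1080, 0.0600] → [0.0214, 0.0049, -0.2837, -0.2250, 0.9744, 0.0000]
J3: z=[-0.2250, 0.9744, 0.0000] o=[0.3437, 0.5207, 0.2883] → [-0.2011, -0.0464, -0.3118, -0.2250, 0.9744, 0.0000]
J4: z=[-0.2250, 0.9744, 0.0000] o=[0.8729, 0.7968, 0.3388] → [-0.2503, -0.0578, 0.2660, -0.2250, 0.9744, 0.0000]
J5: z=[0.6769, 0.1563, -0.7193] o=[0.6707, 0.8733, 0.1652] → [0.4493, 0.2267, 0.4720, 0.6769, 0.1563, -0.7193]
q̇ = J⁺·V = [-0.7290, 0.0030, -0.7990, 0.6190, 0.4260]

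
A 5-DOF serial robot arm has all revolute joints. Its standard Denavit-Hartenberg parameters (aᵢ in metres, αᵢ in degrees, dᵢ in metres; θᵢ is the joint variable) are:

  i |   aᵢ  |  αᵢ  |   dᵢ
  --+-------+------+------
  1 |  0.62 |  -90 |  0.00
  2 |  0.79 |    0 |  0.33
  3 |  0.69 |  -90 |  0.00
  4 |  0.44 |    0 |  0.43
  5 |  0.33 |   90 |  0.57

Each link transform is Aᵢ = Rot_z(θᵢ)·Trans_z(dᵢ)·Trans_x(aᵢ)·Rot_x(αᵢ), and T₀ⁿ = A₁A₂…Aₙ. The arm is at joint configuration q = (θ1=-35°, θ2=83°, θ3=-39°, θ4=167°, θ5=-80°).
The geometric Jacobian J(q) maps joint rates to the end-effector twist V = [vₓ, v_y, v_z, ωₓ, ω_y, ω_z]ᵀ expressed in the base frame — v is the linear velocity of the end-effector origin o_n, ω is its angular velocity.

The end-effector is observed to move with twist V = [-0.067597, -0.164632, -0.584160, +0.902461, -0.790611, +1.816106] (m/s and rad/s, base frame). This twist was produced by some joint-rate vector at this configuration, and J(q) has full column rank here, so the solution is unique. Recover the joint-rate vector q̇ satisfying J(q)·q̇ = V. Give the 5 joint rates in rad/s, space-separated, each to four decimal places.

0.5810 0.7640 -0.8940 -0.7750 -0.9420

o_n = [0.1253, -0.2080, -1.6969]
J₁: ẑ×o_n = [0.2080, 0.1253, -0.0000], ω = ẑ
J2: z=[0.5736, 0.8192, 0.0000] o=[0.5079, -0.3556, 0.0000] → [-1.3901, 0.9733, 0.3980, 0.5736, 0.8192, 0.0000]
J3: z=[0.5736, 0.8192, 0.0000] o=[0.7760, -0.1405, -0.7841] → [-0.7478, 0.5236, 0.4943, 0.5736, 0.8192, 0.0000]
J4: z=[-0.5690, 0.3984, -0.7193] o=[1.1826, -0.4252, -1.2634] → [-0.0165, 0.5139, 0.2977, -0.5690, 0.3984, -0.7193]
J5: z=[-0.5690, 0.3984, -0.7193] o=[0.6285, -0.1581, -1.2749] → [-0.2041, 0.1218, 0.2289, -0.5690, 0.3984, -0.7193]
q̇ = J⁺·V = [0.5810, 0.7640, -0.8940, -0.7750, -0.9420]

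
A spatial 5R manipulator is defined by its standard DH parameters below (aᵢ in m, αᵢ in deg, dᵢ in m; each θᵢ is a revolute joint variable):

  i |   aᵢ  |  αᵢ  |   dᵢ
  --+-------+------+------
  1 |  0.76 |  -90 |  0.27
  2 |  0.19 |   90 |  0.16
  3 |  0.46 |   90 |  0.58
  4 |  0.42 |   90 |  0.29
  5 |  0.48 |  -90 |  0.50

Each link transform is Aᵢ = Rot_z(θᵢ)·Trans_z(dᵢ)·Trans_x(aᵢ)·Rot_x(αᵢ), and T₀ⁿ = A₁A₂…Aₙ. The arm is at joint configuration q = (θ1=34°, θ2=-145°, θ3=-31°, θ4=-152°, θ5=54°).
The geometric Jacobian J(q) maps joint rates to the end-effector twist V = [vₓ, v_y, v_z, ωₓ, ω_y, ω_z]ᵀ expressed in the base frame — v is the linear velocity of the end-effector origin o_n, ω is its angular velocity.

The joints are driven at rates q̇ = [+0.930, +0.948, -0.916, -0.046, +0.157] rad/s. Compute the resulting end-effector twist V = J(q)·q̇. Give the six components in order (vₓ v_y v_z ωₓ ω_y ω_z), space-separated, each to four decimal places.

-1.0324 0.8458 -0.2487 -0.1769 1.1175 1.5441

o_n = [0.7611, 0.2502, -0.5822]
J₁: ẑ×o_n = [-0.2502, 0.7611, 0.0000], ω = ẑ
J2: z=[-0.5592, 0.8290, 0.0000] o=[0.6301, 0.4250, 0.2700] → [-0.7065, -0.4765, -0.0108, -0.5592, 0.8290, 0.0000]
J3: z=[-0.4755, -0.3207, -0.8192] o=[0.4116, 0.4706, 0.3790] → [0.1277, -0.7433, 0.2169, -0.4755, -0.3207, -0.8192]
J4: z=[0.8291, -0.4747, -0.2954] o=[0.0005, -0.0925, 0.1300] → [0.4393, 0.3658, 0.6451, 0.8291, -0.4747, -0.2954]
J5: z=[-0.2818, 0.1016, -0.9541] o=[0.4437, 0.1371, 0.0236] → [0.0464, -0.4734, -0.0641, -0.2818, 0.1016, -0.9541]
V = J·q̇ = [-1.0324, 0.8458, -0.2487, -0.1769, 1.1175, 1.5441]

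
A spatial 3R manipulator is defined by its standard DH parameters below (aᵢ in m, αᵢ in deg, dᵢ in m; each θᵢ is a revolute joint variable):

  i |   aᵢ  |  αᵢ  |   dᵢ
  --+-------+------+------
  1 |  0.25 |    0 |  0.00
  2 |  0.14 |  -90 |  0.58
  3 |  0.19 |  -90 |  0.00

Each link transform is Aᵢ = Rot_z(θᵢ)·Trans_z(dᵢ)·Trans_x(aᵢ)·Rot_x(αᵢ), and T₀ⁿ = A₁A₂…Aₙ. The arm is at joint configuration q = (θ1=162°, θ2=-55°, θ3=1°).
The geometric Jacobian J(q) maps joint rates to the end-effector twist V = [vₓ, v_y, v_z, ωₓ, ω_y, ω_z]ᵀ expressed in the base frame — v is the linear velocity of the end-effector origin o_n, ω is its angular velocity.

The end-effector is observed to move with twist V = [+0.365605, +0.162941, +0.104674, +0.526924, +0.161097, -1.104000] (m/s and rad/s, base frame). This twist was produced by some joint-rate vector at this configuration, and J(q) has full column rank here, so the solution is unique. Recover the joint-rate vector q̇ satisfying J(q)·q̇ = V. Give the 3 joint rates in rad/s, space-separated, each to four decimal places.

-0.2300 -0.8740 -0.5510

o_n = [-0.3342, 0.3928, 0.5767]
J₁: ẑ×o_n = [-0.3928, -0.3342, 0.0000], ω = ẑ
J2: z=[0.0000, 0.0000, 1.0000] o=[-0.2378, 0.0773, 0.0000] → [-0.3156, -0.0965, 0.0000, 0.0000, 0.0000, 1.0000]
J3: z=[-0.9563, -0.2924, 0.0000] o=[-0.2787, 0.2111, 0.5800] → [0.0010, -0.0032, -0.1900, -0.9563, -0.2924, 0.0000]
q̇ = J⁺·V = [-0.2300, -0.8740, -0.5510]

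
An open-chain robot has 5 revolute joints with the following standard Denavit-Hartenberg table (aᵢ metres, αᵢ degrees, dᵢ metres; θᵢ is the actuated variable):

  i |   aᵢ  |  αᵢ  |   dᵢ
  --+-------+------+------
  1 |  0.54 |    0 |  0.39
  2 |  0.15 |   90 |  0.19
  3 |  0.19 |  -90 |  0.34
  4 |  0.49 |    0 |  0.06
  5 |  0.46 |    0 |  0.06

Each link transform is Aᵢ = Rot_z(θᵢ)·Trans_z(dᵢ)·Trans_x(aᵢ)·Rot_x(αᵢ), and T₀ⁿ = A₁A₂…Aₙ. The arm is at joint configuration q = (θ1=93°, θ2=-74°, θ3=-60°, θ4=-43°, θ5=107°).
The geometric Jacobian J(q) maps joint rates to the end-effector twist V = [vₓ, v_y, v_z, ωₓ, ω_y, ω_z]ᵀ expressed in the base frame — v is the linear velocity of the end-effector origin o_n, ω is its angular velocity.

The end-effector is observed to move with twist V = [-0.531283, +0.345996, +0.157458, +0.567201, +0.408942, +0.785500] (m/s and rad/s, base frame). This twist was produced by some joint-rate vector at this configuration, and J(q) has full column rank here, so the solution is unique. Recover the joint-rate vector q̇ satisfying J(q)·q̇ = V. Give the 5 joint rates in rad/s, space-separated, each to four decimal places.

0.4390 -0.0400 -0.2020 0.0780 0.6950

o_n = [0.6513, 0.4975, -0.0095]
J₁: ẑ×o_n = [-0.4975, 0.6513, 0.0000], ω = ẑ
J2: z=[0.0000, 0.0000, 1.0000] o=[-0.0283, 0.5393, 0.3900] → [0.0418, 0.6796, -0.0000, 0.0000, 0.0000, 1.0000]
J3: z=[0.3256, -0.9455, 0.0000] o=[0.1136, 0.5881, 0.5800] → [0.5574, 0.1919, 0.4789, 0.3256, -0.9455, 0.0000]
J4: z=[0.8188, 0.2820, 0.5000] o=[0.3141, 0.2975, 0.4155] → [-0.2198, 0.5166, 0.0686, 0.8188, 0.2820, 0.5000]
J5: z=[0.8188, 0.2820, 0.5000] o=[0.6414, 0.0568, 0.1351] → [-0.2611, 0.1234, 0.3581, 0.8188, 0.2820, 0.5000]
q̇ = J⁺·V = [0.4390, -0.0400, -0.2020, 0.0780, 0.6950]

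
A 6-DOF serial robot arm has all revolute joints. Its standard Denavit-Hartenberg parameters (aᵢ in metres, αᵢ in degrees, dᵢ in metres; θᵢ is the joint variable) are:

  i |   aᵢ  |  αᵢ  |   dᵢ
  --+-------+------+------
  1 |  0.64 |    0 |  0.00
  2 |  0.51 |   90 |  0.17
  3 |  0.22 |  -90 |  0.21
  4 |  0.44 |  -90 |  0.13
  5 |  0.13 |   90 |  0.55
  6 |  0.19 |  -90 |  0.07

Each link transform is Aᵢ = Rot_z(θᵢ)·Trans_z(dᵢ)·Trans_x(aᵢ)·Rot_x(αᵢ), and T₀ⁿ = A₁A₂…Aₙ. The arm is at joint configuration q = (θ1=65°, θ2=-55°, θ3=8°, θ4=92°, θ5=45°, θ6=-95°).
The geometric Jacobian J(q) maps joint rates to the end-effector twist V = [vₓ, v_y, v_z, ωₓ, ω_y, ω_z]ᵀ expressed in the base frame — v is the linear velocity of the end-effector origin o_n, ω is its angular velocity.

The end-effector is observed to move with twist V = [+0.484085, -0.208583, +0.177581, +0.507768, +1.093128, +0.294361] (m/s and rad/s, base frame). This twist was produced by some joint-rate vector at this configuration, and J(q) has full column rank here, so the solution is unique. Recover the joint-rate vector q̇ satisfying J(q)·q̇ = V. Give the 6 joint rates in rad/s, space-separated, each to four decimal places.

o_n = [0.5425, 0.9801, 0.2460]
J₁: ẑ×o_n = [-0.9801, 0.5425, 0.0000], ω = ẑ
J2: z=[0.0000, 0.0000, 1.0000] o=[0.2705, 0.5800, 0.0000] → [-0.4001, 0.2720, 0.0000, 0.0000, 0.0000, 1.0000]
J3: z=[0.1736, -0.9848, 0.0000] o=[0.7727, 0.6686, 0.1700] → [-0.0748, -0.0132, -0.1726, 0.1736, -0.9848, 0.0000]
J4: z=[-0.1371, -0.0242, 0.9903] o=[1.0237, 0.4996, 0.2006] → [-0.4769, -0.4703, -0.0775, -0.1371, -0.0242, 0.9903]
J5: z=[-0.9686, -0.2062, -0.1391] o=[0.9146, 0.9269, 0.3272] → [0.0242, -0.0269, -0.1283, -0.9686, -0.2062, -0.1391]
J6: z=[-0.2437, 0.6746, 0.6968] o=[0.3754, 0.9056, 0.1592] → [0.0066, 0.1376, -0.1309, -0.2437, 0.6746, 0.6968]
q̇ = J⁺·V = [-0.7630, 0.6490, -0.7460, 0.0920, -0.7480, 0.3060]

-0.7630 0.6490 -0.7460 0.0920 -0.7480 0.3060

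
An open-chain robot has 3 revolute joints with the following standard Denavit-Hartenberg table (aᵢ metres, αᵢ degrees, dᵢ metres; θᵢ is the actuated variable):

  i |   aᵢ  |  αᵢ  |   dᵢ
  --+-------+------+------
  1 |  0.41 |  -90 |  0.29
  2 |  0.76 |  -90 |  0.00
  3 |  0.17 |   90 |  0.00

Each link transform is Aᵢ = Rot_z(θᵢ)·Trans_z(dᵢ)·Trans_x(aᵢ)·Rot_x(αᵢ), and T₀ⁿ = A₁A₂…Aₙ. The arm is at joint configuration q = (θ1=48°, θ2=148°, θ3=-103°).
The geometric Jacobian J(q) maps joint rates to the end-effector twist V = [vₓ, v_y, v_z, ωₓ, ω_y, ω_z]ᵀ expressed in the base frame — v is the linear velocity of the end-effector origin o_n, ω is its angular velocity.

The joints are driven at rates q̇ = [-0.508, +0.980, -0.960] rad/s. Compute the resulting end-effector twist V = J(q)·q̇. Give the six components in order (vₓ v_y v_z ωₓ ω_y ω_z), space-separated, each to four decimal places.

-0.1533 -0.0717 0.6841 -0.3879 1.0338 -1.3221

o_n = [-0.2583, -0.0393, -0.0925]
J₁: ẑ×o_n = [0.0393, -0.2583, 0.0000], ω = ẑ
J2: z=[-0.7431, 0.6691, 0.0000] o=[0.2743, 0.3047, 0.2900] → [-0.2559, -0.2842, 0.6121, -0.7431, 0.6691, 0.0000]
J3: z=[-0.3546, -0.3938, 0.8480] o=[-0.1569, -0.1743, -0.1127] → [-0.1224, -0.0788, -0.0878, -0.3546, -0.3938, 0.8480]
V = J·q̇ = [-0.1533, -0.0717, 0.6841, -0.3879, 1.0338, -1.3221]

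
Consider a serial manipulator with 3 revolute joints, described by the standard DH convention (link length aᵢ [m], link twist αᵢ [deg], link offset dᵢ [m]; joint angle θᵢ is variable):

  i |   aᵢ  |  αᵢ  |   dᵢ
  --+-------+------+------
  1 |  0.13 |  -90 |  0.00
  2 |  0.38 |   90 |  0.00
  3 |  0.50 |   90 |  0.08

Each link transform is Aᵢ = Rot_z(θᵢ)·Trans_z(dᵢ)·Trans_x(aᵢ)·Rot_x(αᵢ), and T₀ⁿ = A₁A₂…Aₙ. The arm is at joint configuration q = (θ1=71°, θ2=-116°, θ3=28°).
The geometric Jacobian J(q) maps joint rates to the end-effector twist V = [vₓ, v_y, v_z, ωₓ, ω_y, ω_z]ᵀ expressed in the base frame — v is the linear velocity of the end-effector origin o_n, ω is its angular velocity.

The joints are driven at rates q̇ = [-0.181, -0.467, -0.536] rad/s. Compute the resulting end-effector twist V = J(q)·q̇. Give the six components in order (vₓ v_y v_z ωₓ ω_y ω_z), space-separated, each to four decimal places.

0.0610 -0.3818 -0.0887 0.5984 0.3035 0.0540

o_n = [-0.3203, -0.2091, 0.7033]
J₁: ẑ×o_n = [0.2091, -0.3203, 0.0000], ω = ẑ
J2: z=[-0.9455, 0.3256, 0.0000] o=[0.0423, 0.1229, 0.0000] → [0.2290, 0.6650, 0.4320, -0.9455, 0.3256, 0.0000]
J3: z=[-0.2926, -0.8498, -0.4384] o=[-0.0119, -0.0346, 0.3415] → [-0.3839, 0.2410, -0.2110, -0.2926, -0.8498, -0.4384]
V = J·q̇ = [0.0610, -0.3818, -0.0887, 0.5984, 0.3035, 0.0540]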